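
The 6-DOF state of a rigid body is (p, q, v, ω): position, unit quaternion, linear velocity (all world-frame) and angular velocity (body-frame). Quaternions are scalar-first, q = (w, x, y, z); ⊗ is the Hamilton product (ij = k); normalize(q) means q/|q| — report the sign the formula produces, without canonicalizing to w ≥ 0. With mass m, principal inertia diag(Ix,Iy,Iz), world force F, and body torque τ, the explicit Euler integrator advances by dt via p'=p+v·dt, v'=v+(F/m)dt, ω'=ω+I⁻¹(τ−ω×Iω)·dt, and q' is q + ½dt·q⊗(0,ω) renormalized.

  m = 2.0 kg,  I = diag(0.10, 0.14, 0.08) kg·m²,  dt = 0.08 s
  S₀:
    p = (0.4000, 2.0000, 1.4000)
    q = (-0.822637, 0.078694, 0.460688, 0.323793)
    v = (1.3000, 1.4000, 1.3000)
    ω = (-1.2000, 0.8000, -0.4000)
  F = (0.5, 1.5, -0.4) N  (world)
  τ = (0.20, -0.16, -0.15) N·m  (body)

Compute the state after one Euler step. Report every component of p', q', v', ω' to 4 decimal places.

angular accel α = (1.8080, -1.2114, -1.3950)
ω' = ω + α·dt = (-1.0554, 0.7031, -0.5116)
q⊗(0,ω) = (-0.1446004, 0.5438548, -1.0151836, 0.9448356)
q' = normalize(q + ½dt·q⊗(0,ω)) = (-0.8269, 0.1003, 0.4193, 0.3609)
a = (0.2500, 0.7500, -0.2000)
new position p' = (0.5040, 2.1120, 1.5040)
new velocity v' = (1.3200, 1.4600, 1.2840)

p' = (0.5040, 2.1120, 1.5040)
q' = (-0.8269, 0.1003, 0.4193, 0.3609)
v' = (1.3200, 1.4600, 1.2840)
ω' = (-1.0554, 0.7031, -0.5116)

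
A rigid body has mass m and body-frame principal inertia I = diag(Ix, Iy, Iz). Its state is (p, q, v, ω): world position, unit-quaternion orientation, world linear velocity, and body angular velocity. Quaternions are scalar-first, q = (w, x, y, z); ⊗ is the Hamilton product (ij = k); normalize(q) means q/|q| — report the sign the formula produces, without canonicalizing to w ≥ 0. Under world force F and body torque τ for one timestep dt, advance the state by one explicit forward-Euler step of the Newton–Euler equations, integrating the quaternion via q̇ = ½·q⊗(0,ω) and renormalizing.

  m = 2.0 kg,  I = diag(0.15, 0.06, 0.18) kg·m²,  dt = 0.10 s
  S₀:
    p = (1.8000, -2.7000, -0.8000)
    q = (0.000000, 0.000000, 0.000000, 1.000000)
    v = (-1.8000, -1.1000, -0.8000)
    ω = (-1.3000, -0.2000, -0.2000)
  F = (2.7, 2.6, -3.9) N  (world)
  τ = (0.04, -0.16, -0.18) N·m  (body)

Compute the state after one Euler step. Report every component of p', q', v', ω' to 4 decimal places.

p' = (1.6200, -2.8100, -0.8800)
q' = (0.0100, 0.0100, -0.0649, 0.9978)
v' = (-1.6650, -0.9700, -0.9950)
ω' = (-1.2765, -0.4537, -0.2870)

(τ − ω×Iω)/I = (0.2347, -2.5367, -0.8700)
ω + α·dt = (-1.2765, -0.4537, -0.2870)
Hamilton product q⊗(0,ω) = (0.2000000, 0.2000000, -1.3000000, 0.0000000)
q' = normalize(q + ½dt·q⊗(0,ω)) = (0.0100, 0.0100, -0.0649, 0.9978)
p + v·dt = (1.6200, -2.8100, -0.8800)
new velocity v' = (-1.6650, -0.9700, -0.9950)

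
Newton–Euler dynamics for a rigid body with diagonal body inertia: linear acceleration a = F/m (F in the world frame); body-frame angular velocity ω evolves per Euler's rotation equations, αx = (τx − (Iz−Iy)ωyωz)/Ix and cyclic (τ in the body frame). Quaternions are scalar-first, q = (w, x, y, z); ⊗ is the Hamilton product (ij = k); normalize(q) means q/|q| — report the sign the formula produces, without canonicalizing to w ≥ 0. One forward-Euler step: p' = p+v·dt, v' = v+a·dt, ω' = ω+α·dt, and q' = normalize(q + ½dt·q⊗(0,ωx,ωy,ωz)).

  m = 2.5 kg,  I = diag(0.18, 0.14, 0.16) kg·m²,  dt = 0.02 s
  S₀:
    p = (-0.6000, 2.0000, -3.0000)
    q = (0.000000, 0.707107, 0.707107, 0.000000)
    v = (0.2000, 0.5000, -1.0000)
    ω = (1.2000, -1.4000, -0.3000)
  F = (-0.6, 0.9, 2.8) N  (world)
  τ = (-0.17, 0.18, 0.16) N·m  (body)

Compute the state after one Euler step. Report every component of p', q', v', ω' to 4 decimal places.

angular accel α = (-0.9911, 1.3371, 0.5800)
ω + α·dt = (1.1802, -1.3733, -0.2884)
q⊗(0,ω) = (0.1414214, -0.2121321, 0.2121321, -1.8384782)
q' = normalize(q + ½dt·q⊗(0,ω)) = (0.0014, 0.7049, 0.7091, -0.0184)
a = F/m = (-0.2400, 0.3600, 1.1200)
new position p' = (-0.5960, 2.0100, -3.0200)
v' = v + a·dt = (0.1952, 0.5072, -0.9776)

p' = (-0.5960, 2.0100, -3.0200)
q' = (0.0014, 0.7049, 0.7091, -0.0184)
v' = (0.1952, 0.5072, -0.9776)
ω' = (1.1802, -1.3733, -0.2884)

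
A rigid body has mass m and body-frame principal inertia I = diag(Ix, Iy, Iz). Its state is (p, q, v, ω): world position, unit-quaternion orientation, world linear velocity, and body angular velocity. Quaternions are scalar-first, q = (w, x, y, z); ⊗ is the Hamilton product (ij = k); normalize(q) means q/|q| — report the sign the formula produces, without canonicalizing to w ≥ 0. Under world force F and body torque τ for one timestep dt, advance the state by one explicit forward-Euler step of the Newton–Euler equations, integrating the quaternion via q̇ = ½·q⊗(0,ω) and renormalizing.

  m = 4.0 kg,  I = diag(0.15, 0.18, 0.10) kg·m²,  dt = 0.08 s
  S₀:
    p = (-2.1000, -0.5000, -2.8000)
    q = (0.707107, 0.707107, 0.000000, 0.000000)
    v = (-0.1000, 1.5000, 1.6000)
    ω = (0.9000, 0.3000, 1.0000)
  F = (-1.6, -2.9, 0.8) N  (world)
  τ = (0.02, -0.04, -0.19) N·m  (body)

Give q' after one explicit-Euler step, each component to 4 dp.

q⊗(0,ω) = (-0.6363963, 0.6363963, -0.4949749, 0.9192391)
q' = normalize(q + ½dt·q⊗(0,ω)) = (0.6806, 0.7315, -0.0198, 0.0367)

q' = (0.6806, 0.7315, -0.0198, 0.0367)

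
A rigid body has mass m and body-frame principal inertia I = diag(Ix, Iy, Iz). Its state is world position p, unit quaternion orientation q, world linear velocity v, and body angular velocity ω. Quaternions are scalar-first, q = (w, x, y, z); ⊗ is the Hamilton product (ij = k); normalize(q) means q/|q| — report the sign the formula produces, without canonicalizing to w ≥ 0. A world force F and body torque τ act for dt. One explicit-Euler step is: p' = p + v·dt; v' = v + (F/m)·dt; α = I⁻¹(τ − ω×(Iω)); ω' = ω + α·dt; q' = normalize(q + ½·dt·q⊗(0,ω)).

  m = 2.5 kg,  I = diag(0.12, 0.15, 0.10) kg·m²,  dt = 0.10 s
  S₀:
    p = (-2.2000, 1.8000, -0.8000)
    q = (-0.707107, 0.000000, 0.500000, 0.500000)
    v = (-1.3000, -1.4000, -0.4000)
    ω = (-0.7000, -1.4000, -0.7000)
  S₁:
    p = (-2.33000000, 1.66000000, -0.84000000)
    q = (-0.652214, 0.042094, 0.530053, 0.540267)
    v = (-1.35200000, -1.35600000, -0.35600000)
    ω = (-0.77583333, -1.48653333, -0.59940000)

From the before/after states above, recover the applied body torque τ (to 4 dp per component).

rate change Δω = (-0.07583333, -0.08653333, 0.10060000)
precession coupling = (-0.0490, 0.0098, 0.0294)
I·α + gyro = (-0.1400, -0.1200, 0.1300)

τ = (-0.1400, -0.1200, 0.1300)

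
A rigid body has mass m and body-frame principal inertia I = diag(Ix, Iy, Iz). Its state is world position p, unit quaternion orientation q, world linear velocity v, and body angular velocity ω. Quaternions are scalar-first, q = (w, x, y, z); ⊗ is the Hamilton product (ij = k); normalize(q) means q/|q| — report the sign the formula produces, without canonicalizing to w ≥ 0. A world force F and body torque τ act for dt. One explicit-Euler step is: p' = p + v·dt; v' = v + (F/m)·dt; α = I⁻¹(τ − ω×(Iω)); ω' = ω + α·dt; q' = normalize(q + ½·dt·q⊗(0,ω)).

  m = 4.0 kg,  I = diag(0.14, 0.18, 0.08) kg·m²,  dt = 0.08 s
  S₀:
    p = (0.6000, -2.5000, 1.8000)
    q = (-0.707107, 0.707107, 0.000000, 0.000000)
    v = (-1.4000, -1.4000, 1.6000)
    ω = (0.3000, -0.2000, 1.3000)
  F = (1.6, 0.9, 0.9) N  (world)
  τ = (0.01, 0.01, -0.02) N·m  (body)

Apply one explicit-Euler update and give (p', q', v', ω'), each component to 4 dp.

a = (0.4000, 0.2250, 0.2250)
p' = p + v·dt = (0.4880, -2.6120, 1.9280)
v + (F/m)dt = (-1.3680, -1.3820, 1.6180)
ω×(Iω) gyroscopic = (0.0260, 0.0234, -0.0024)
α = I⁻¹(τ − ω×Iω) = (-0.1143, -0.0744, -0.2200)
ω + α·dt = (0.2909, -0.2060, 1.2824)
2q̇ = q⊗(0,ω) = (-0.2121321, -0.2121321, -0.7778177, -1.0606605)
q + ½dt·q⊗(0,ω), renormalized = (-0.7146, 0.6976, -0.0311, -0.0424)

p' = (0.4880, -2.6120, 1.9280)
q' = (-0.7146, 0.6976, -0.0311, -0.0424)
v' = (-1.3680, -1.3820, 1.6180)
ω' = (0.2909, -0.2060, 1.2824)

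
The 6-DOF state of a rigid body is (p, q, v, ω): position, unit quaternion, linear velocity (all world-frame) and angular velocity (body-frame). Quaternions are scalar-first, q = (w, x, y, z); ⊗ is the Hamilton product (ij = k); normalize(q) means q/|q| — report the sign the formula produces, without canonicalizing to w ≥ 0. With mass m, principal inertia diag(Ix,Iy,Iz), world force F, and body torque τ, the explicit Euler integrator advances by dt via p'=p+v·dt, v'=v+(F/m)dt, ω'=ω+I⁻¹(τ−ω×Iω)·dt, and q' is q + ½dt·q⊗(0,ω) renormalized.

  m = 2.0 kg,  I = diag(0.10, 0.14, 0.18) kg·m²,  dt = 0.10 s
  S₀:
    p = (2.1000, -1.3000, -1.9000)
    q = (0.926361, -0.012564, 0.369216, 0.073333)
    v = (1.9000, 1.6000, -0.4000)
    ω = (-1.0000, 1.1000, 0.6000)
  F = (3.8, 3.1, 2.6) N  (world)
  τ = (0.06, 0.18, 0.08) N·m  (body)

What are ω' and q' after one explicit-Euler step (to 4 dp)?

angular accel α = (0.3360, 0.9429, 0.6889)
ω + α·dt = (-0.9664, 1.1943, 0.6689)
Hamilton product q⊗(0,ω) = (-0.4627014, -0.7854977, 0.9532025, 0.9112122)
updated quaternion q' = (0.9003, -0.0517, 0.4155, 0.1185)

ω' = (-0.9664, 1.1943, 0.6689)
q' = (0.9003, -0.0517, 0.4155, 0.1185)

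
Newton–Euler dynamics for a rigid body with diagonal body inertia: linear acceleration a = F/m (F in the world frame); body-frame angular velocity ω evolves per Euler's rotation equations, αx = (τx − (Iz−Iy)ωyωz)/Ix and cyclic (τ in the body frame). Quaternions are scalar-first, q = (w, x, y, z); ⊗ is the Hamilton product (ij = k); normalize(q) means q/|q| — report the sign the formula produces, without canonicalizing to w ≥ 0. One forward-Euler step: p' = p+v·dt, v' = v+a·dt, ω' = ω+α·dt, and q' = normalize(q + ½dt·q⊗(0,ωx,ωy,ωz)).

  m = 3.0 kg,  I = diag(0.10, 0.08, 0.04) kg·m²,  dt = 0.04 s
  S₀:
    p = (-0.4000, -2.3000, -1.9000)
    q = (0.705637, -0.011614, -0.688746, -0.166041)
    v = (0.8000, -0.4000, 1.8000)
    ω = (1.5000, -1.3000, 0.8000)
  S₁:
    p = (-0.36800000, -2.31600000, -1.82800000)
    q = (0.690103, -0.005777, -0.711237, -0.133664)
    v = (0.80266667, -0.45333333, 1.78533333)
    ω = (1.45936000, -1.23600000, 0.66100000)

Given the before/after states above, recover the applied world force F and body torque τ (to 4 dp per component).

F = (0.2000, -4.0000, -1.1000)
τ = (-0.0600, 0.2000, -0.1000)

v₁ − v₀ = (0.00266667, -0.05333333, -0.01466667)
m·(v₁−v₀)/dt = (0.2000, -4.0000, -1.1000)
rate change Δω = (-0.04064000, 0.06400000, -0.13900000)
ω₀×(Iω₀) = (0.0416, 0.0720, 0.0390)
τ = I·(Δω/dt) + ω₀×(Iω₀) = (-0.0600, 0.2000, -0.1000)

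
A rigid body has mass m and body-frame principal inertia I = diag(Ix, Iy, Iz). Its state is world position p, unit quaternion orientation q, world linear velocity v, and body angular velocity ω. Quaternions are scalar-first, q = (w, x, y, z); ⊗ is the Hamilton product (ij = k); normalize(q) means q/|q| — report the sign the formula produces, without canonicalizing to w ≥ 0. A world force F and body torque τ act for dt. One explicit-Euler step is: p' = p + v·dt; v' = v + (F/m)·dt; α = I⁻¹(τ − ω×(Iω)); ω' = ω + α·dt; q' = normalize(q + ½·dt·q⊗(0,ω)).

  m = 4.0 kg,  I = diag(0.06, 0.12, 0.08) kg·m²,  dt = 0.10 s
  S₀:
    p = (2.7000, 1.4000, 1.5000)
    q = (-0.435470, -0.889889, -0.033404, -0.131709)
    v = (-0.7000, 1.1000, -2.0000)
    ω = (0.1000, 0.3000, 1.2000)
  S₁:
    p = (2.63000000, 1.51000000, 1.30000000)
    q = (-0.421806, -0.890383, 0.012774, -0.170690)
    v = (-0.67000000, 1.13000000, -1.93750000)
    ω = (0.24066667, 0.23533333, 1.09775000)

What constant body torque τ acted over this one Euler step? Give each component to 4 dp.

τ = (0.0700, -0.0800, -0.0800)

ω₁ − ω₀ = (0.14066667, -0.06466667, -0.10225000)
τ = I·(Δω/dt) + ω₀×(Iω₀) = (0.0700, -0.0800, -0.0800)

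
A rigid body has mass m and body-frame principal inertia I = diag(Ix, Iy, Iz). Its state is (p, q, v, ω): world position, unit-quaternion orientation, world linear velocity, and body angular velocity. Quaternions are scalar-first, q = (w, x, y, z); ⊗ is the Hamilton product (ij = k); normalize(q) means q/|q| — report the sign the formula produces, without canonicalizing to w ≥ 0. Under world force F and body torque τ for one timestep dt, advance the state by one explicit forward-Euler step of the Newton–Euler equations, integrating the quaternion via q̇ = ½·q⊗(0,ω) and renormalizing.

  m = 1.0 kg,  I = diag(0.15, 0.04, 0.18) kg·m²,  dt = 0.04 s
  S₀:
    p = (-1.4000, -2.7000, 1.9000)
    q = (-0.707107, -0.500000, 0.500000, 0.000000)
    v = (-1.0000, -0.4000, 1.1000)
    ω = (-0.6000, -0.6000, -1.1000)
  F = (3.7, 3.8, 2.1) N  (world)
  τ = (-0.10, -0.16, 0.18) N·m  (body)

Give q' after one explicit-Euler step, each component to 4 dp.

q⊗(0,ω) = (0.0000000, -0.1257358, -0.1257358, 1.3778177)
q' = normalize(q + ½dt·q⊗(0,ω)) = (-0.7068, -0.5023, 0.4973, 0.0275)

q' = (-0.7068, -0.5023, 0.4973, 0.0275)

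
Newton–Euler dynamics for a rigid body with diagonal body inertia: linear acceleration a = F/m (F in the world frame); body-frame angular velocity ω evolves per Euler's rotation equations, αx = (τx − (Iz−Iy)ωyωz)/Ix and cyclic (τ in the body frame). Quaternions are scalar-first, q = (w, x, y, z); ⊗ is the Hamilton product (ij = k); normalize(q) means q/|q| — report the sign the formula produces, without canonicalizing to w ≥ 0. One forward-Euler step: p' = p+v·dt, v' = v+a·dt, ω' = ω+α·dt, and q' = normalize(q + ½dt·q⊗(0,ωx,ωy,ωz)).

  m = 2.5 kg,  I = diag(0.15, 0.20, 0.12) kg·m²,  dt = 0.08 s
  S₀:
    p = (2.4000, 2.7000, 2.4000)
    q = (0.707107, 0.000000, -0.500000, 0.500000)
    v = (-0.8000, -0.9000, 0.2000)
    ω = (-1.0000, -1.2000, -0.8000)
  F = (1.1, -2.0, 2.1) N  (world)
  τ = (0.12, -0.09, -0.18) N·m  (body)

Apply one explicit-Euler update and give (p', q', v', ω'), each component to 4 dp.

precession coupling ω×(Iω) = (-0.0768, 0.0240, 0.0600)
(τ − ω×Iω)/I = (1.3120, -0.5700, -2.0000)
ω + α·dt = (-0.8950, -1.2456, -0.9600)
Hamilton product q⊗(0,ω) = (-0.2000000, 0.2928930, -1.3485284, -1.0656856)
q' = normalize(q + ½dt·q⊗(0,ω)) = (0.6974, 0.0117, -0.5526, 0.4562)
new position p' = (2.3360, 2.6280, 2.4160)
v + (F/m)dt = (-0.7648, -0.9640, 0.2672)

p' = (2.3360, 2.6280, 2.4160)
q' = (0.6974, 0.0117, -0.5526, 0.4562)
v' = (-0.7648, -0.9640, 0.2672)
ω' = (-0.8950, -1.2456, -0.9600)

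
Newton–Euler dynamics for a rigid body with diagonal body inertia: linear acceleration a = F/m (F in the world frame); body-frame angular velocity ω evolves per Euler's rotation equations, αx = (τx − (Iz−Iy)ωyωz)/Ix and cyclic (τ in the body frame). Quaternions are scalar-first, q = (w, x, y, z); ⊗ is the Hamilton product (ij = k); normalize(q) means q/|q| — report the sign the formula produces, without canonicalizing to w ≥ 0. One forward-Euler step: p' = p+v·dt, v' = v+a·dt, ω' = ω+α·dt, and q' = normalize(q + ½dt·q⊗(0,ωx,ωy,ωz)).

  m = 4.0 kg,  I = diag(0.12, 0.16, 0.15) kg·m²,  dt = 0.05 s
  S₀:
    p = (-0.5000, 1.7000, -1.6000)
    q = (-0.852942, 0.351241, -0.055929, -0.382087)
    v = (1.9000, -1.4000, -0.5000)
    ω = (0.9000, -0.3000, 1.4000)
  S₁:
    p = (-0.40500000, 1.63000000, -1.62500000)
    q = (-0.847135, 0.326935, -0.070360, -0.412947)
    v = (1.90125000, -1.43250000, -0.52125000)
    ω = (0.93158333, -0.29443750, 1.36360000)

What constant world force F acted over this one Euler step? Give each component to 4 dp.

Δv = v₁−v₀ = (0.00125000, -0.03250000, -0.02125000)
applied force F = (0.1000, -2.6000, -1.7000)

F = (0.1000, -2.6000, -1.7000)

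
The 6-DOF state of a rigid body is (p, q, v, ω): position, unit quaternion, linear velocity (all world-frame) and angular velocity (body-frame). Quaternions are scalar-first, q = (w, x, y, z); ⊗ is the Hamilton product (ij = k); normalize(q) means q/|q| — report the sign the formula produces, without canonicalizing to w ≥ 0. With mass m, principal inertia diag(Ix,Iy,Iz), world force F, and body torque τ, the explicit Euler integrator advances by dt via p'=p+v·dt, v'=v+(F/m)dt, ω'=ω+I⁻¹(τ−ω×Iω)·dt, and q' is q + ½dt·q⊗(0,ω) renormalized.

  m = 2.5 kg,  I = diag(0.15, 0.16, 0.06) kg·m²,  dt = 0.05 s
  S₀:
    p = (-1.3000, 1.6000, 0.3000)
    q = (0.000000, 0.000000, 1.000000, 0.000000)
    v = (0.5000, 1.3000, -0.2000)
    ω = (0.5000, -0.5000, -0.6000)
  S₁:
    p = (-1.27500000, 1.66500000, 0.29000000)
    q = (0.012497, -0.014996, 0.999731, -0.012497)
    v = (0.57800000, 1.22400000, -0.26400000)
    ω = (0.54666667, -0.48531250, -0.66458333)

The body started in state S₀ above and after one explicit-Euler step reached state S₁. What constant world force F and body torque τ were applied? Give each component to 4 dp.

F = (3.9000, -3.8000, -3.2000)
τ = (0.1100, 0.0200, -0.0800)

Δv = v₁−v₀ = (0.07800000, -0.07600000, -0.06400000)
F = m·Δv/dt = (3.9000, -3.8000, -3.2000)
ω₁ − ω₀ = (0.04666667, 0.01468750, -0.06458333)
applied torque τ = (0.1100, 0.0200, -0.0800)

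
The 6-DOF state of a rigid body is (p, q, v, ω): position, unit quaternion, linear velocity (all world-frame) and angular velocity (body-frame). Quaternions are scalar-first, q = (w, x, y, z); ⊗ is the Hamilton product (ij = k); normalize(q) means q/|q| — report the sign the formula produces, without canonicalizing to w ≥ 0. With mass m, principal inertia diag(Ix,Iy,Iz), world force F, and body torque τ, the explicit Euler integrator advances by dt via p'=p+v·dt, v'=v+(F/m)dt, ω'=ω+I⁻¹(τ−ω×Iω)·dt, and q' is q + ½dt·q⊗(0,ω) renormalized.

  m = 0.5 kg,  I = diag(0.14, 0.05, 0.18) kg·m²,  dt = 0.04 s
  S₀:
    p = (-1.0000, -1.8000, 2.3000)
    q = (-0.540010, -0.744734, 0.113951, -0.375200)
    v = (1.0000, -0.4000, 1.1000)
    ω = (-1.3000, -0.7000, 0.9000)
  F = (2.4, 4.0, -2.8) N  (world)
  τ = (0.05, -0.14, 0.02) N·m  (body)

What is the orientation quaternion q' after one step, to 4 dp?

q⊗(0,ω) = (-0.5507085, 0.5419289, 1.5360276, 0.1834411)
updated quaternion q' = (-0.5507, -0.7335, 0.1446, -0.3713)

q' = (-0.5507, -0.7335, 0.1446, -0.3713)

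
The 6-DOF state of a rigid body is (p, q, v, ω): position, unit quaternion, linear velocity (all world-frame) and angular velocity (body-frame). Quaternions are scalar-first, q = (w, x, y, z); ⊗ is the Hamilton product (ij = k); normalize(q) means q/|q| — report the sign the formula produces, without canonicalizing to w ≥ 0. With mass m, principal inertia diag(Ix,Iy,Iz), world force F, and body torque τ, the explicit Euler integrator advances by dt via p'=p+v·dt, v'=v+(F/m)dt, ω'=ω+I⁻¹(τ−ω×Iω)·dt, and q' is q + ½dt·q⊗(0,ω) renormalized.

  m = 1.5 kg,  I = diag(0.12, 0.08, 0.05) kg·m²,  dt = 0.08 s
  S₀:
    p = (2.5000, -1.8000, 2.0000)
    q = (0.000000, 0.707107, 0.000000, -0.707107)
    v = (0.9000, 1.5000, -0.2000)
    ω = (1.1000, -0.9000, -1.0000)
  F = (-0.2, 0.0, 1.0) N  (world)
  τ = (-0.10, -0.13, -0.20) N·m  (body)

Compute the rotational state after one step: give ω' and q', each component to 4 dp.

ω' = (1.0513, -0.9530, -1.3834)
q' = (-0.0593, 0.6800, -0.0028, -0.7308)

angular accel α = (-0.6083, -0.6625, -4.7920)
ω + α·dt = (1.0513, -0.9530, -1.3834)
2q̇ = q⊗(0,ω) = (-1.4849247, -0.6363963, -0.0707107, -0.6363963)
q + ½dt·q⊗(0,ω), renormalized = (-0.0593, 0.6800, -0.0028, -0.7308)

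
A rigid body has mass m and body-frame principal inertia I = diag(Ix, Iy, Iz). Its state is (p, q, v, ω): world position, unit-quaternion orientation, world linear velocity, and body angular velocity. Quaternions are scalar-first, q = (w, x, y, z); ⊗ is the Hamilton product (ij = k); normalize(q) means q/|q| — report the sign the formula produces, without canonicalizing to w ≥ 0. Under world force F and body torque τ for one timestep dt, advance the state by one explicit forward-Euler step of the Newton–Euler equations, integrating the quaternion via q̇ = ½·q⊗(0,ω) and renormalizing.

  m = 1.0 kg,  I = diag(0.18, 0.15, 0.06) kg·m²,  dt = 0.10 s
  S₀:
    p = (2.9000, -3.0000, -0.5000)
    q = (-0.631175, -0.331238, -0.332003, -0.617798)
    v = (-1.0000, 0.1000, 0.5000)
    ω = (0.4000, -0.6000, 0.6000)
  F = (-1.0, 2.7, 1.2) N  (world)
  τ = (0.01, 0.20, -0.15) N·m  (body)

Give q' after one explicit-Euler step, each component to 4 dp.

Hamilton product q⊗(0,ω) = (0.3039722, -0.8223506, 0.3303286, -0.0471610)
updated quaternion q' = (-0.6153, -0.3719, -0.3151, -0.6195)

q' = (-0.6153, -0.3719, -0.3151, -0.6195)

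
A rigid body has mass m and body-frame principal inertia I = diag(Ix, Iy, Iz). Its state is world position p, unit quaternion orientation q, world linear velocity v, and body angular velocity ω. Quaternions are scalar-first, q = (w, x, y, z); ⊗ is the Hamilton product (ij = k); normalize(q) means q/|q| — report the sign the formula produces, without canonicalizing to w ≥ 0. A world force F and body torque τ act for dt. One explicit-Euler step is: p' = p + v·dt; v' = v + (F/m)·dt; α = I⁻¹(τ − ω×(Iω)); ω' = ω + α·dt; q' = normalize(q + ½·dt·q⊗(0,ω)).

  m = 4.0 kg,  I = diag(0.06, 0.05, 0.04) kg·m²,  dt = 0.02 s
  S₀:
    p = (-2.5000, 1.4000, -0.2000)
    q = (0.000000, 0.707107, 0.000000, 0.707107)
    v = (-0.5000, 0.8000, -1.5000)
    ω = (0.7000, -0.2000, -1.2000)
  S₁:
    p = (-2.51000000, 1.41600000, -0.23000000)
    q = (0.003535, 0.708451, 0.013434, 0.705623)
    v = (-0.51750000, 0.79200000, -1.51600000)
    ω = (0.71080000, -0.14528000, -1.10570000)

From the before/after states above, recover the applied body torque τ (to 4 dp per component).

τ = (0.0300, 0.1200, 0.1900)

ω₁ − ω₀ = (0.01080000, 0.05472000, 0.09430000)
applied torque τ = (0.0300, 0.1200, 0.1900)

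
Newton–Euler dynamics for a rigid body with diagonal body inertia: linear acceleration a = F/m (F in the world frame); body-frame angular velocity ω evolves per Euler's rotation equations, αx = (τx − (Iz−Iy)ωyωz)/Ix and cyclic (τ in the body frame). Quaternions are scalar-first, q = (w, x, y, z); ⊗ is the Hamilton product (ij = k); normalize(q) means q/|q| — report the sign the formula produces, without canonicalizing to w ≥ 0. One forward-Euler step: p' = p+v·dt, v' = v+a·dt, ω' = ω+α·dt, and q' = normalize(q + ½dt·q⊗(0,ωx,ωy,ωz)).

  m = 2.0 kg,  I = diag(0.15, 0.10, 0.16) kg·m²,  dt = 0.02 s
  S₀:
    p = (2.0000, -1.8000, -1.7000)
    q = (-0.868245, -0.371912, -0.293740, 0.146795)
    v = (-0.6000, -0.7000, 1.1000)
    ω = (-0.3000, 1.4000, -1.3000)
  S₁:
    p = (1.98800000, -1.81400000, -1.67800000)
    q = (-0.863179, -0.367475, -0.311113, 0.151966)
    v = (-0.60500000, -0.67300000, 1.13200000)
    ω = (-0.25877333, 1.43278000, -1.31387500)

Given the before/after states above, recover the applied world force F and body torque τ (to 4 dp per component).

F = (-0.5000, 2.7000, 3.2000)
τ = (0.2000, 0.1600, -0.0900)

v₁ − v₀ = (-0.00500000, 0.02700000, 0.03200000)
F = m·Δv/dt = (-0.5000, 2.7000, 3.2000)
rate change Δω = (0.04122667, 0.03278000, -0.01387500)
gyro term ω₀×Iω₀ = (-0.1092, -0.0039, 0.0210)
τ = I·(Δω/dt) + ω₀×(Iω₀) = (0.2000, 0.1600, -0.0900)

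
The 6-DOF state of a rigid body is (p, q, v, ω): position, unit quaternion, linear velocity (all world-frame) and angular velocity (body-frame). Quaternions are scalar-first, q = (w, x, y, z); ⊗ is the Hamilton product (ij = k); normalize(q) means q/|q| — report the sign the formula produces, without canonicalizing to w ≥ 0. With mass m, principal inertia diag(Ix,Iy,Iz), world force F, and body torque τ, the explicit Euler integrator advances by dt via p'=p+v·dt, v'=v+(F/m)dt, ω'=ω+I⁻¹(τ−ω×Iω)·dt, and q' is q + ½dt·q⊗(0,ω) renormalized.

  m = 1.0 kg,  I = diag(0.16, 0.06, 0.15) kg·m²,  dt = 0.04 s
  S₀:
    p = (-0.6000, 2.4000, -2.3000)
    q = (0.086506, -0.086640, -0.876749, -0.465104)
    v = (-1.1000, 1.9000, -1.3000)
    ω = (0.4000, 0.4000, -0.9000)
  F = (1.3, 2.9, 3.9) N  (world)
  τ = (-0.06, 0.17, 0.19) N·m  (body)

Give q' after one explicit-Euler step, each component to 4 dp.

q' = (0.0858, -0.0664, -0.8811, -0.4602)

q⊗(0,ω) = (-0.0332380, 1.0097181, -0.2294152, 0.2381882)
q + ½dt·q⊗(0,ω), renormalized = (0.0858, -0.0664, -0.8811, -0.4602)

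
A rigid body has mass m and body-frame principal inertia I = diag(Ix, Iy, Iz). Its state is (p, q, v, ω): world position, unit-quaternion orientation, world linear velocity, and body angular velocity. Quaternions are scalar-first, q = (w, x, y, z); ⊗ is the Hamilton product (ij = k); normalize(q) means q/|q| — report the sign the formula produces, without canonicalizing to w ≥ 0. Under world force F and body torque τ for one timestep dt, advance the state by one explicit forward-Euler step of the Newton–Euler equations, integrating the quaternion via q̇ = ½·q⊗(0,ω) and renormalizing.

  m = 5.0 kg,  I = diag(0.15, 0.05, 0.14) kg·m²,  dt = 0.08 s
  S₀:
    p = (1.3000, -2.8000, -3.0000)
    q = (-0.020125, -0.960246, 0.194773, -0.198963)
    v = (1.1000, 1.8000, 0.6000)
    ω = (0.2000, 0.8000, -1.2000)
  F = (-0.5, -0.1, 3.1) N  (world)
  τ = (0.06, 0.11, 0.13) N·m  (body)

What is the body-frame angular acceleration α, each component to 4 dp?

α = (0.9760, 2.2480, 1.0429)

precession coupling ω×(Iω) = (-0.0864, -0.0024, -0.0160)
α = I⁻¹(τ − ω×Iω) = (0.9760, 2.2480, 1.0429)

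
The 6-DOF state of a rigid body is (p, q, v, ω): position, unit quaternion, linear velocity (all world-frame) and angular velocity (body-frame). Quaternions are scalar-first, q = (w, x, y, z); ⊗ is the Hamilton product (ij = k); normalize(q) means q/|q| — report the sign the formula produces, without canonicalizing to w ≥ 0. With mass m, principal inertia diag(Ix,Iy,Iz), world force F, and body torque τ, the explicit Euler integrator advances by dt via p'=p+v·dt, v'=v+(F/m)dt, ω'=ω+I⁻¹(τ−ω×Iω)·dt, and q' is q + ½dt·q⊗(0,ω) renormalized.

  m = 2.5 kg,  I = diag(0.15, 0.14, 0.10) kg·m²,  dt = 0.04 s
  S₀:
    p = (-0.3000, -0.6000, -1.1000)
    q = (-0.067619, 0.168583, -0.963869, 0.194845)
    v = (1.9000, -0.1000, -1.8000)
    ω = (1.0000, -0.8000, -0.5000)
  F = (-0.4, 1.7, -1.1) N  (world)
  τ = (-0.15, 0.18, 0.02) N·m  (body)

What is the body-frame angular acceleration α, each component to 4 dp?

α = (-0.8933, 1.4643, 0.1200)

precession coupling ω×(Iω) = (-0.0160, -0.0250, 0.0080)
(τ − ω×Iω)/I = (-0.8933, 1.4643, 0.1200)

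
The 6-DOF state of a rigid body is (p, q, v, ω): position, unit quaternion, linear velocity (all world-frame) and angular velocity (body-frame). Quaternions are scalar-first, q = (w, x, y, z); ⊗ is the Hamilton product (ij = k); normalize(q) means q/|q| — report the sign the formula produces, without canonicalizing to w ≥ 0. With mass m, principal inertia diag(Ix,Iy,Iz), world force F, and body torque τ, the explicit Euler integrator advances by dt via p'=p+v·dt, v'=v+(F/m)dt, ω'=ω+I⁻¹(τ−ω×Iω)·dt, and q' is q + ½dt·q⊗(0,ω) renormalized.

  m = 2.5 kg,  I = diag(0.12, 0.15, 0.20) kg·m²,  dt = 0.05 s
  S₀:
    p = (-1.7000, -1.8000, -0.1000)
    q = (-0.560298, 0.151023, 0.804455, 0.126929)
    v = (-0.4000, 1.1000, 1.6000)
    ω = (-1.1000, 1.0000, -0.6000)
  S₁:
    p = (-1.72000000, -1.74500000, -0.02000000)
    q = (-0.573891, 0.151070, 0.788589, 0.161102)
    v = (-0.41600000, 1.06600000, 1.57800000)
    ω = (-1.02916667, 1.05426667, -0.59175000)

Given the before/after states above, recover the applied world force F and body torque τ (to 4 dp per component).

F = (-0.8000, -1.7000, -1.1000)
τ = (0.1400, 0.1100, 0.0000)

Δω = ω₁−ω₀ = (0.07083333, 0.05426667, 0.00825000)
τ = I·(Δω/dt) + ω₀×(Iω₀) = (0.1400, 0.1100, 0.0000)
velocity change Δv = (-0.01600000, -0.03400000, -0.02200000)
F = m·Δv/dt = (-0.8000, -1.7000, -1.1000)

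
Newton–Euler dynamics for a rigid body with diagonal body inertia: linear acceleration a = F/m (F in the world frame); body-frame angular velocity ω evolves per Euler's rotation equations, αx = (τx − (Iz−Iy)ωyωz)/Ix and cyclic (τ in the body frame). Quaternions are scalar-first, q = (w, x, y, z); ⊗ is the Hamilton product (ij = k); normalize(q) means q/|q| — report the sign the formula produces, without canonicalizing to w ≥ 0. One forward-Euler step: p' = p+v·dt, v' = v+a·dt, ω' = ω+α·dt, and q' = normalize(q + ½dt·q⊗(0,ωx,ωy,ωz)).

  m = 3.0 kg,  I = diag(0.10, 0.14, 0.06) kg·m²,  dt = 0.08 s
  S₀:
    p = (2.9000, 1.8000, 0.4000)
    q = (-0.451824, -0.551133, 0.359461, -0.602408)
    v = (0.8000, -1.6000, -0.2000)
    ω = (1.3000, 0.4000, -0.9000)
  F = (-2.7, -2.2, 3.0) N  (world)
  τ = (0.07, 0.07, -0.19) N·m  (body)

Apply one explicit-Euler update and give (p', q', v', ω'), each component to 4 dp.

p' = (2.9640, 1.6720, 0.3840)
q' = (-0.4496, -0.5767, 0.3004, -0.6124)
v' = (0.7280, -1.6587, -0.1200)
ω' = (1.3330, 0.4667, -1.1811)

α = I⁻¹(τ − ω×Iω) = (0.4120, 0.8343, -3.5133)
ω + α·dt = (1.3330, 0.4667, -1.1811)
Hamilton product q⊗(0,ω) = (0.0305213, -0.6699229, -1.4598797, -0.2811109)
updated quaternion q' = (-0.4496, -0.5767, 0.3004, -0.6124)
p' = p + v·dt = (2.9640, 1.6720, 0.3840)
v' = v + a·dt = (0.7280, -1.6587, -0.1200)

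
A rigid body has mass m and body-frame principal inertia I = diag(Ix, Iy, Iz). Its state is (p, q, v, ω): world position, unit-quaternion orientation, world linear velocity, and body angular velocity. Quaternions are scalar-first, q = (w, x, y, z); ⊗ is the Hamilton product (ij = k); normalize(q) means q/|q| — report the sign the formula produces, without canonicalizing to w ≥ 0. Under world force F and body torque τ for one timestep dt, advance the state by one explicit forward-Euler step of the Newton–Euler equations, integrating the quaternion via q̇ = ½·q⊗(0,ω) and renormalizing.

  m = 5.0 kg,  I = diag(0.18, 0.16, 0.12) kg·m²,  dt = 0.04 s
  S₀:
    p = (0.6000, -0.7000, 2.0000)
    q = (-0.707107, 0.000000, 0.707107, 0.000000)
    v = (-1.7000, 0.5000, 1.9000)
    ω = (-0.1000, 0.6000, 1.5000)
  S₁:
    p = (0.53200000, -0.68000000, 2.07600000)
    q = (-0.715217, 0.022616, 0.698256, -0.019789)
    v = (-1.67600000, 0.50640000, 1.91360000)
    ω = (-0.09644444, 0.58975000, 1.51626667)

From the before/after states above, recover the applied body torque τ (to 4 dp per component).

τ = (-0.0200, -0.0500, 0.0500)

ω₁ − ω₀ = (0.00355556, -0.01025000, 0.01626667)
applied torque τ = (-0.0200, -0.0500, 0.0500)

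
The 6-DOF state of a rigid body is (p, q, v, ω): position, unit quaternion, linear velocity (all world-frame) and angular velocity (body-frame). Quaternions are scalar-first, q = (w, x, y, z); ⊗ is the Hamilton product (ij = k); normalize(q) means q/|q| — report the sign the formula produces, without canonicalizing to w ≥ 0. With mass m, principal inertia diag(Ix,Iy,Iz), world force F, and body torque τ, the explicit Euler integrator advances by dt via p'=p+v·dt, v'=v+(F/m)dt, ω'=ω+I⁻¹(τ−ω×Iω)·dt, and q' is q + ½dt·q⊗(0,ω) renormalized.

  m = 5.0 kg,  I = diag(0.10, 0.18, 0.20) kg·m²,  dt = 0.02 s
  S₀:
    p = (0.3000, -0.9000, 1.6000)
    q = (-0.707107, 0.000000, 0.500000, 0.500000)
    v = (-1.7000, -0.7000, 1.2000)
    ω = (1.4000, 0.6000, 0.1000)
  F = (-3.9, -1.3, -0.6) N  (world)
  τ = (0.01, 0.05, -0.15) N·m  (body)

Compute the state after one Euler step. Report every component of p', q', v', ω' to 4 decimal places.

p' = (0.2660, -0.9140, 1.6240)
q' = (-0.7105, -0.0124, 0.5027, 0.4922)
v' = (-1.7156, -0.7052, 1.1976)
ω' = (1.4018, 0.6071, 0.0783)

precession coupling ω×(Iω) = (0.0012, -0.0140, 0.0672)
angular accel α = (0.0880, 0.3556, -1.0860)
ω' = ω + α·dt = (1.4018, 0.6071, 0.0783)
2q̇ = q⊗(0,ω) = (-0.3500000, -1.2399498, 0.2757358, -0.7707107)
q + ½dt·q⊗(0,ω), renormalized = (-0.7105, -0.0124, 0.5027, 0.4922)
linear accel F/m = (-0.7800, -0.2600, -0.1200)
p' = p + v·dt = (0.2660, -0.9140, 1.6240)
v' = v + a·dt = (-1.7156, -0.7052, 1.1976)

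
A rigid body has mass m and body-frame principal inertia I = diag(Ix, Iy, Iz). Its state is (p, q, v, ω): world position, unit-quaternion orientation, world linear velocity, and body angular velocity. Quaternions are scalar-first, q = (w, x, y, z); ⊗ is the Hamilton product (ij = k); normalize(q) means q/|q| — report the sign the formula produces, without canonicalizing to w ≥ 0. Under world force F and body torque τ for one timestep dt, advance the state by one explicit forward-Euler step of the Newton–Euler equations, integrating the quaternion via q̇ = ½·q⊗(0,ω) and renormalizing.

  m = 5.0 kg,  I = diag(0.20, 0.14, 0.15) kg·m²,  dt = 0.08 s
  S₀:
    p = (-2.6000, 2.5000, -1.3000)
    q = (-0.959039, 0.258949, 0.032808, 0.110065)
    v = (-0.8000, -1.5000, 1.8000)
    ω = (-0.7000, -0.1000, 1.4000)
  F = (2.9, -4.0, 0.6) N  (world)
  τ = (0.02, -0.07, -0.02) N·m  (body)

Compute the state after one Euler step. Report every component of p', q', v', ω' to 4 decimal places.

a = F/m = (0.5800, -0.8000, 0.1200)
p + v·dt = (-2.6640, 2.3800, -1.1560)
v + (F/m)dt = (-0.7536, -1.5640, 1.8096)
ω×(Iω) gyroscopic = (-0.0014, -0.0490, -0.0042)
(τ − ω×Iω)/I = (0.1070, -0.1500, -0.1053)
ω' = ω + α·dt = (-0.6914, -0.1120, 1.3916)
Hamilton product q⊗(0,ω) = (0.0304541, 0.7282650, -0.3436702, -1.3455839)
q' = normalize(q + ½dt·q⊗(0,ω)) = (-0.9559, 0.2875, 0.0190, 0.0561)

p' = (-2.6640, 2.3800, -1.1560)
q' = (-0.9559, 0.2875, 0.0190, 0.0561)
v' = (-0.7536, -1.5640, 1.8096)
ω' = (-0.6914, -0.1120, 1.3916)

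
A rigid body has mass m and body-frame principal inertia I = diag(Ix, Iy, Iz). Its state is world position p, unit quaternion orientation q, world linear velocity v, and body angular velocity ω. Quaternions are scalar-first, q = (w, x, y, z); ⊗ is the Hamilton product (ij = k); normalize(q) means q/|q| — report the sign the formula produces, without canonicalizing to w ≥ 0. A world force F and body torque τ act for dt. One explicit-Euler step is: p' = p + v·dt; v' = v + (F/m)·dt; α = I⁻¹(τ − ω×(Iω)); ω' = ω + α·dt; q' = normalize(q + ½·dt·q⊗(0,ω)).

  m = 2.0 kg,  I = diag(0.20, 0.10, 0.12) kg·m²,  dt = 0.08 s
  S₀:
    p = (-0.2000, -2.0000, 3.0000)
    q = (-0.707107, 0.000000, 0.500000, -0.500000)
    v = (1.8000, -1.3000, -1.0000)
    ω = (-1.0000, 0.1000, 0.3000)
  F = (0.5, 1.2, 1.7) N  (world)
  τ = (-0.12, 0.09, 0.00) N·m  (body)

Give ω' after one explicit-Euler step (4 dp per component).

ω' = (-1.0482, 0.1912, 0.2933)

angular accel α = (-0.6030, 1.1400, -0.0833)
ω + α·dt = (-1.0482, 0.1912, 0.2933)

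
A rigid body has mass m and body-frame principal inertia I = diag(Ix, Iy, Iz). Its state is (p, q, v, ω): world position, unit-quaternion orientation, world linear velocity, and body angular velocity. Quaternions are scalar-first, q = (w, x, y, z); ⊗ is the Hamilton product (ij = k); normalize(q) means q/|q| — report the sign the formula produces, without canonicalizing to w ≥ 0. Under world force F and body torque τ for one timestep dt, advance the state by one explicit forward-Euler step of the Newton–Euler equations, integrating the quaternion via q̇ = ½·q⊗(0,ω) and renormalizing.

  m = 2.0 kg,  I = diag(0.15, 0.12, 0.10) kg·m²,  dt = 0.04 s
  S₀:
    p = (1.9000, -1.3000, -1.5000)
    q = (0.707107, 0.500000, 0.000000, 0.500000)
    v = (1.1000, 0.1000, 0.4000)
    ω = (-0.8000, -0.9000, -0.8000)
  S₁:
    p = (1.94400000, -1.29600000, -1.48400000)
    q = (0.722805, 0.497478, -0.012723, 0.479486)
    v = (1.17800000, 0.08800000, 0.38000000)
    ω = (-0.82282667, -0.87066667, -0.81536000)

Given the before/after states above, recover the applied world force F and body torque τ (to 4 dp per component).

velocity change Δv = (0.07800000, -0.01200000, -0.02000000)
m·(v₁−v₀)/dt = (3.9000, -0.6000, -1.0000)
Δω = ω₁−ω₀ = (-0.02282667, 0.02933333, -0.01536000)
precession coupling = (-0.0144, 0.0320, -0.0216)
I·α + gyro = (-0.1000, 0.1200, -0.0600)

F = (3.9000, -0.6000, -1.0000)
τ = (-0.1000, 0.1200, -0.0600)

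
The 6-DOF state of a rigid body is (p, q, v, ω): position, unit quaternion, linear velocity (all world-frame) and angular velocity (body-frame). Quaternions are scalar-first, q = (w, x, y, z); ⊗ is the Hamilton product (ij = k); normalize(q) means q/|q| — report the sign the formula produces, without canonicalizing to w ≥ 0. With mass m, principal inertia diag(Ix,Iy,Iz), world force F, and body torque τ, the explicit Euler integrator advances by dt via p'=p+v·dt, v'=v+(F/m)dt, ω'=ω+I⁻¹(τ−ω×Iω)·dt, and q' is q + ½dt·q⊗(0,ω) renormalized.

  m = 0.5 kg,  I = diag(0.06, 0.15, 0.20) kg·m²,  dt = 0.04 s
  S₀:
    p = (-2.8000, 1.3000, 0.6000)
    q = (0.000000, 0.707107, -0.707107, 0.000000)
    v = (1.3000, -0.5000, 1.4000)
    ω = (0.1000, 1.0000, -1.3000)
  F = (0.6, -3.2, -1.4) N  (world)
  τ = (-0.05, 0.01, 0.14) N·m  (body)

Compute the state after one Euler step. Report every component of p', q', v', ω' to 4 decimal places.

a = F/m = (1.2000, -6.4000, -2.8000)
p + v·dt = (-2.7480, 1.2800, 0.6560)
v + (F/m)dt = (1.3480, -0.7560, 1.2880)
precession coupling ω×(Iω) = (-0.0650, 0.0182, 0.0090)
(τ − ω×Iω)/I = (0.2500, -0.0547, 0.6550)
ω + α·dt = (0.1100, 0.9978, -1.2738)
Hamilton product q⊗(0,ω) = (0.6363963, 0.9192391, 0.9192391, 0.7778177)
updated quaternion q' = (0.0127, 0.7251, -0.6884, 0.0155)

p' = (-2.7480, 1.2800, 0.6560)
q' = (0.0127, 0.7251, -0.6884, 0.0155)
v' = (1.3480, -0.7560, 1.2880)
ω' = (0.1100, 0.9978, -1.2738)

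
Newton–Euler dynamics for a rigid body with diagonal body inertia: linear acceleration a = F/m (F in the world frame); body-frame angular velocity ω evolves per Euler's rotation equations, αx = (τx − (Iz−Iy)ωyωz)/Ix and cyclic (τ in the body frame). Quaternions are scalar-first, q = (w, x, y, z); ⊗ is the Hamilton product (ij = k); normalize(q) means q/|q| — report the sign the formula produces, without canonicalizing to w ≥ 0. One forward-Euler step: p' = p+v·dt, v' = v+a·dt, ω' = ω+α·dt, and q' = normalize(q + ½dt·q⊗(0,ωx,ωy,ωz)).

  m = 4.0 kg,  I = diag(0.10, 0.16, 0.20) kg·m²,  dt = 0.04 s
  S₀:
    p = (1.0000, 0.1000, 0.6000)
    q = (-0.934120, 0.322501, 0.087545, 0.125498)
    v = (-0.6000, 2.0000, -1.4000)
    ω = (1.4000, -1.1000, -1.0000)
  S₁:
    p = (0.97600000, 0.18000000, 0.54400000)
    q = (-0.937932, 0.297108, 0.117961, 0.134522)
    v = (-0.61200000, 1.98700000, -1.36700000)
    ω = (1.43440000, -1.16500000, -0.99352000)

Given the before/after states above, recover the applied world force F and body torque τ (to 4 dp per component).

F = (-1.2000, -1.3000, 3.3000)
τ = (0.1300, -0.1200, -0.0600)

v₁ − v₀ = (-0.01200000, -0.01300000, 0.03300000)
m·(v₁−v₀)/dt = (-1.2000, -1.3000, 3.3000)
Δω = ω₁−ω₀ = (0.03440000, -0.06500000, 0.00648000)
gyro term ω₀×Iω₀ = (0.0440, 0.1400, -0.0924)
applied torque τ = (0.1300, -0.1200, -0.0600)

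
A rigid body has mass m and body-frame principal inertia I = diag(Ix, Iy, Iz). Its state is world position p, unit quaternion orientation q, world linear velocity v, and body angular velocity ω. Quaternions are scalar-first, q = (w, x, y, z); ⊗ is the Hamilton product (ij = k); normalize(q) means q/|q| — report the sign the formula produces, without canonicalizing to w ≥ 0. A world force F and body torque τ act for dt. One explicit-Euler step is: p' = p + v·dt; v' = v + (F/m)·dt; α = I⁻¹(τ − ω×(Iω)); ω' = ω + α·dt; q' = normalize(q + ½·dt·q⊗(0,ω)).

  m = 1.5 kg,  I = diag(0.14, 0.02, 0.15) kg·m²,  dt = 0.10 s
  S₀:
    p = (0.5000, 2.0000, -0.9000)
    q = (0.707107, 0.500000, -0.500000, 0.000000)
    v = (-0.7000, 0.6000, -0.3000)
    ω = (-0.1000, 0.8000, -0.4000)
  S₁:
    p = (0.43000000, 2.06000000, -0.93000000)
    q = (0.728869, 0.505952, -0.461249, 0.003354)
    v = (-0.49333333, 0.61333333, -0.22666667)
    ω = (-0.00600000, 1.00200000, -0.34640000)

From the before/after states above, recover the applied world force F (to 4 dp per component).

F = (3.1000, 0.2000, 1.1000)

Δv = v₁−v₀ = (0.20666667, 0.01333333, 0.07333333)
applied force F = (3.1000, 0.2000, 1.1000)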